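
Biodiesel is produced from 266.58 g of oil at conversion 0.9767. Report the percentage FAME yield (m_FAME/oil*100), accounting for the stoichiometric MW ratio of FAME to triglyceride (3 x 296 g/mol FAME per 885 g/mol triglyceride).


m_FAME = oil * conv * (3 * 296 / 885) = oil * conv * (888/885)
= 266.58 * 0.9767 * 888 / 885
= 261.2513 g
Y = m_FAME / oil * 100 = conv * (888/885) * 100
= 0.9767 * 888 / 885 * 100
= 98.00%

98.00%


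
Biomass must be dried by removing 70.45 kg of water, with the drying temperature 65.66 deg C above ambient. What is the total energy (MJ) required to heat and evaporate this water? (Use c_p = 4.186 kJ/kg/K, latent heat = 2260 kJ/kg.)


E = m_water * (4.186 * dT + 2260) / 1000
= 70.45 * (4.186 * 65.66 + 2260) / 1000
= 178.5804 MJ

178.5804 MJ


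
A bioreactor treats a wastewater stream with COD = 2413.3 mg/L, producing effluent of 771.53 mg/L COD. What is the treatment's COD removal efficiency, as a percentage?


eta = (COD_in - COD_out) / COD_in * 100
= (2413.3 - 771.53) / 2413.3 * 100
= 68.0301%

68.0301%


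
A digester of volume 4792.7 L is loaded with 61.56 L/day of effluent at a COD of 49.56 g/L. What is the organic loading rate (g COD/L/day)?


OLR = Q * S / V
= 61.56 * 49.56 / 4792.7
= 0.6366 g/L/day

0.6366 g/L/day


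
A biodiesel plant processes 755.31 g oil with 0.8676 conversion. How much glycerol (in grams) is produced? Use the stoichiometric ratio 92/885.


glycerol = oil * conv * (92/885)
= 755.31 * 0.8676 * 92 / 885
= 68.1223 g

68.1223 g


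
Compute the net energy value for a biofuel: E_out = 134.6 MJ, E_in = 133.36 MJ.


NEV = E_out - E_in
= 134.6 - 133.36
= 1.2400 MJ

1.2400 MJ


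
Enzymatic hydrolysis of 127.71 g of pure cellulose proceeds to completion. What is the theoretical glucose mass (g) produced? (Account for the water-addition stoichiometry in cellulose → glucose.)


glucose = cellulose * 180/162
= 127.71 * 180/162
= 141.9000 g

141.9000 g


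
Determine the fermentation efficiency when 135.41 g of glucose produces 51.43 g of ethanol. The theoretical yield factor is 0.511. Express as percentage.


Fermentation efficiency = (actual / (0.511 * glucose)) * 100
= (51.43 / (0.511 * 135.41)) * 100
= 74.3267%

74.3267%


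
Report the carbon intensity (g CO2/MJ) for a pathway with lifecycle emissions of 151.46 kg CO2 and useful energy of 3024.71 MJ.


CI = CO2 * 1000 / E
= 151.46 * 1000 / 3024.71
= 50.0742 g CO2/MJ

50.0742 g CO2/MJ


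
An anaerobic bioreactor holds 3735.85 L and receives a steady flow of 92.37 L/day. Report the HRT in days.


HRT = V / Q
= 3735.85 / 92.37
= 40.4444 days

40.4444 days


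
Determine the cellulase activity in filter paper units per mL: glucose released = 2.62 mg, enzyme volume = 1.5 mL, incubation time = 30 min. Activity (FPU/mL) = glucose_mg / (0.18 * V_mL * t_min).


Activity = glucose_mg / (0.18 mg/umol * V_mL * t_min)
= 2.62 / (0.18 * 1.5 * 30)
= 0.3235 FPU/mL

0.3235 FPU/mL


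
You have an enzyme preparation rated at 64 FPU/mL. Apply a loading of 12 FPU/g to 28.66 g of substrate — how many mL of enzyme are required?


V = dosage * m_sub / activity
V = 12 * 28.66 / 64
V = 5.3738 mL

5.3738 mL


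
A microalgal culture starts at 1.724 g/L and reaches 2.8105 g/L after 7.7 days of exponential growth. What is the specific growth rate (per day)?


mu = ln(X2/X1) / dt
= ln(2.8105/1.724) / 7.7
= 0.0635 per day

0.0635 per day


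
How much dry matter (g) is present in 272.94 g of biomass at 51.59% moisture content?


Wd = Ww * (1 - MC/100)
= 272.94 * (1 - 51.59/100)
= 132.1303 g

132.1303 g


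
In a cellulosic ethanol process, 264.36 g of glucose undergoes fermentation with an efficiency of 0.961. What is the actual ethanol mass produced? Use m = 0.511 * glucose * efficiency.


Actual ethanol: m = 0.511 * 264.36 * 0.961
m = 129.8195 g

129.8195 g


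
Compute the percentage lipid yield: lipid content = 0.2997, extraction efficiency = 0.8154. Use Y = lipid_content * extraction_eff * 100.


Y = lipid_content * extraction_eff * 100
= 0.2997 * 0.8154 * 100
= 24.4375%

24.4375%


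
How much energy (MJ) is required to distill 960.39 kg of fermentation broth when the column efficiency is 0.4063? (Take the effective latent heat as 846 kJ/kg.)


E = m * 846 / (eta * 1000)
= 960.39 * 846 / (0.4063 * 1000)
= 1999.7291 MJ

1999.7291 MJ


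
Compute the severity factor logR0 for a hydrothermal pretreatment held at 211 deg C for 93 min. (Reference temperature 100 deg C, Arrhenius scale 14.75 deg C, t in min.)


logR0 = log10(t * exp((T - 100) / 14.75))
= log10(93 * exp((211 - 100) / 14.75))
= 5.2367

5.2367


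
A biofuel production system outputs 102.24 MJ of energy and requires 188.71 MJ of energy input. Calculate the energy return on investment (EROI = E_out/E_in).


EROI = E_out / E_in
= 102.24 / 188.71
= 0.5418

0.5418


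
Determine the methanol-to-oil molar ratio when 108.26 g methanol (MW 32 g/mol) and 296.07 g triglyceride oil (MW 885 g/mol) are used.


Molar ratio = n_MeOH / n_oil = (MeOH/32) / (oil/885) = (MeOH * 885) / (32 * oil)
= (108.26 * 885) / (32 * 296.07)
= 10.1127

10.1127


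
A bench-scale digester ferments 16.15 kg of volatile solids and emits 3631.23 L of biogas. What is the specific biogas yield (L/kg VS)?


Y = V / VS
= 3631.23 / 16.15
= 224.8440 L/kg VS

224.8440 L/kg VS


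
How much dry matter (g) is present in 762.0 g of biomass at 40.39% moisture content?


Wd = Ww * (1 - MC/100)
= 762.0 * (1 - 40.39/100)
= 454.2282 g

454.2282 g


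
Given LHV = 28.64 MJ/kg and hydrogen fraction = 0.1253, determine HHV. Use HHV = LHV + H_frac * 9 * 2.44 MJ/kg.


HHV = LHV + H_frac * 9 * 2.44
= 28.64 + 0.1253 * 9 * 2.44
= 31.3916 MJ/kg

31.3916 MJ/kg


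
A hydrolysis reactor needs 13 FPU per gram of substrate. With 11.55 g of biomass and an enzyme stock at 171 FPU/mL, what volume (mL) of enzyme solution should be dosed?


V = dosage * m_sub / activity
V = 13 * 11.55 / 171
V = 0.8781 mL

0.8781 mL


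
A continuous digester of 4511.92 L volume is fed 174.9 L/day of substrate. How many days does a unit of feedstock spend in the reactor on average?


HRT = V / Q
= 4511.92 / 174.9
= 25.7971 days

25.7971 days


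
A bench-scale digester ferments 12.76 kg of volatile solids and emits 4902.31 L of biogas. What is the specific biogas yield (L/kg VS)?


Y = V / VS
= 4902.31 / 12.76
= 384.1936 L/kg VS

384.1936 L/kg VS


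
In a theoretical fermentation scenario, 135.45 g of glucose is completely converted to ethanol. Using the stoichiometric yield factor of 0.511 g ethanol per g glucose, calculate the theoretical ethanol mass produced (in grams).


Theoretical ethanol yield: m_EtOH = 0.511 * m_glucose
m_EtOH = 0.511 * 135.45 = 69.2150 g

69.2150 g


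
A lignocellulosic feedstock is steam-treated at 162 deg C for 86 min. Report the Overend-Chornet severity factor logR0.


logR0 = log10(t * exp((T - 100) / 14.75))
= log10(86 * exp((162 - 100) / 14.75))
= 3.7600

3.7600


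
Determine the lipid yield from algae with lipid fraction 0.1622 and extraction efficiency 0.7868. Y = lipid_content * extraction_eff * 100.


Y = lipid_content * extraction_eff * 100
= 0.1622 * 0.7868 * 100
= 12.7619%

12.7619%


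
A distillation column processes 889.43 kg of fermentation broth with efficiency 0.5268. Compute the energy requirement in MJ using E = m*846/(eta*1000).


E = m * 846 / (eta * 1000)
= 889.43 * 846 / (0.5268 * 1000)
= 1428.3557 MJ

1428.3557 MJ


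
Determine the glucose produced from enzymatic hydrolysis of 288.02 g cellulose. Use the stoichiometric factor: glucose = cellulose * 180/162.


glucose = cellulose * 180/162
= 288.02 * 180/162
= 320.0222 g

320.0222 g


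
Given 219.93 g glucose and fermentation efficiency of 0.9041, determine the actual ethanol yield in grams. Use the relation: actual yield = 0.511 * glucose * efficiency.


Actual ethanol: m = 0.511 * 219.93 * 0.9041
m = 101.6066 g

101.6066 g


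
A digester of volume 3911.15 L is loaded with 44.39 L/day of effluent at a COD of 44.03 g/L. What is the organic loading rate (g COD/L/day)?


OLR = Q * S / V
= 44.39 * 44.03 / 3911.15
= 0.4997 g/L/day

0.4997 g/L/day


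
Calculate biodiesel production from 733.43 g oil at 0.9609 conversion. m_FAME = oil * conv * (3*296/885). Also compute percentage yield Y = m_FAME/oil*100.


m_FAME = oil * conv * (3 * 296 / 885) = oil * conv * (888/885)
= 733.43 * 0.9609 * 888 / 885
= 707.1419 g
Y = m_FAME / oil * 100 = conv * (888/885) * 100
= 0.9609 * 888 / 885 * 100
= 96.42%

707.1419 g FAME; Y = 96.42%


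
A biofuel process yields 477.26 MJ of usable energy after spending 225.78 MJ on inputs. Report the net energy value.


NEV = E_out - E_in
= 477.26 - 225.78
= 251.4800 MJ

251.4800 MJ


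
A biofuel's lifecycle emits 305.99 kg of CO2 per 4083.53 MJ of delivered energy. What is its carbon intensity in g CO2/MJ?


CI = CO2 * 1000 / E
= 305.99 * 1000 / 4083.53
= 74.9327 g CO2/MJ

74.9327 g CO2/MJ


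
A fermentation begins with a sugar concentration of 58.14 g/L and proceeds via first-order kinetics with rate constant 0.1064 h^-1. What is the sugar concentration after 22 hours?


S = S0 * exp(-k * t)
S = 58.14 * exp(-0.1064 * 22)
S = 5.5960 g/L

5.5960 g/L


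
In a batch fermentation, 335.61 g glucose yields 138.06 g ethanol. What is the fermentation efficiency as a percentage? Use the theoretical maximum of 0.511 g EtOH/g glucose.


Fermentation efficiency = (actual / (0.511 * glucose)) * 100
= (138.06 / (0.511 * 335.61)) * 100
= 80.5030%

80.5030%


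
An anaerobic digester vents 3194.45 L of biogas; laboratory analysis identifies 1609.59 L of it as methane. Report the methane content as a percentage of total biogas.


CH4% = V_CH4 / V_total * 100
= 1609.59 / 3194.45 * 100
= 50.3871%

50.3871%


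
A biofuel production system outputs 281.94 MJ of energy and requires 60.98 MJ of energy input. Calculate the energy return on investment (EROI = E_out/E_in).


EROI = E_out / E_in
= 281.94 / 60.98
= 4.6235

4.6235


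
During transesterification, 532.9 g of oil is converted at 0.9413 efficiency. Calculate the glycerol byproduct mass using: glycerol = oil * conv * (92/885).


glycerol = oil * conv * (92/885)
= 532.9 * 0.9413 * 92 / 885
= 52.1457 g

52.1457 g


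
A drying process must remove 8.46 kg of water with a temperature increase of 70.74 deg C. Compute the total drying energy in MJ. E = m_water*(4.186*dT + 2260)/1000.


E = m_water * (4.186 * dT + 2260) / 1000
= 8.46 * (4.186 * 70.74 + 2260) / 1000
= 21.6248 MJ

21.6248 MJ


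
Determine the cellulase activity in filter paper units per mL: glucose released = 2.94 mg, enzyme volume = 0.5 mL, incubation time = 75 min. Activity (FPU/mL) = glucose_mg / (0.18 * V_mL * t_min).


Activity = glucose_mg / (0.18 mg/umol * V_mL * t_min)
= 2.94 / (0.18 * 0.5 * 75)
= 0.4356 FPU/mL

0.4356 FPU/mL


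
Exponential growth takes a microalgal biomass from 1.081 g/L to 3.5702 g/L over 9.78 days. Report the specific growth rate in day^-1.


mu = ln(X2/X1) / dt
= ln(3.5702/1.081) / 9.78
= 0.1222 per day

0.1222 per day


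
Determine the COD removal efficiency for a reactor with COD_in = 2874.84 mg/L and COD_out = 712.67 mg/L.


eta = (COD_in - COD_out) / COD_in * 100
= (2874.84 - 712.67) / 2874.84 * 100
= 75.2101%

75.2101%


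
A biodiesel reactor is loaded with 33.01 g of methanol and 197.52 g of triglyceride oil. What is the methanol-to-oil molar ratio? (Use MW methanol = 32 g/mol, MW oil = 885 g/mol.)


Molar ratio = n_MeOH / n_oil = (MeOH/32) / (oil/885) = (MeOH * 885) / (32 * oil)
= (33.01 * 885) / (32 * 197.52)
= 4.6220

4.6220


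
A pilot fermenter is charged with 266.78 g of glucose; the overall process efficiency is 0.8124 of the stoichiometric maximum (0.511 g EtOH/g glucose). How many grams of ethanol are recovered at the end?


Actual ethanol: m = 0.511 * 266.78 * 0.8124
m = 110.7501 g

110.7501 g


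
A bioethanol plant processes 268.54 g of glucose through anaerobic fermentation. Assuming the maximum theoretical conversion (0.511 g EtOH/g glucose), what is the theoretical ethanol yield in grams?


Theoretical ethanol yield: m_EtOH = 0.511 * m_glucose
m_EtOH = 0.511 * 268.54 = 137.2239 g

137.2239 g


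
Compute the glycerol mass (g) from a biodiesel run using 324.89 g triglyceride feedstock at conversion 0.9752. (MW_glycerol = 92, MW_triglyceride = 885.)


glycerol = oil * conv * (92/885)
= 324.89 * 0.9752 * 92 / 885
= 32.9363 g

32.9363 g


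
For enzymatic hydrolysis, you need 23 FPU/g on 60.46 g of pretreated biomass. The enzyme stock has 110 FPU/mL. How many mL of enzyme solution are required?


V = dosage * m_sub / activity
V = 23 * 60.46 / 110
V = 12.6416 mL

12.6416 mL


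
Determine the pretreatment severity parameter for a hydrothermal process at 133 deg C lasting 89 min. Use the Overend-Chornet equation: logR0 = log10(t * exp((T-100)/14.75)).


logR0 = log10(t * exp((T - 100) / 14.75))
= log10(89 * exp((133 - 100) / 14.75))
= 2.9210

2.9210


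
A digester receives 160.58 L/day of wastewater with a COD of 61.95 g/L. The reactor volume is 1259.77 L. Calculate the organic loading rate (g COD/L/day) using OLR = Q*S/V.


OLR = Q * S / V
= 160.58 * 61.95 / 1259.77
= 7.8966 g/L/day

7.8966 g/L/day


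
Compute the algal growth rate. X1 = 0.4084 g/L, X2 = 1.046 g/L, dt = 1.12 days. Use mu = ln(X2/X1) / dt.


mu = ln(X2/X1) / dt
= ln(1.046/0.4084) / 1.12
= 0.8397 per day

0.8397 per day


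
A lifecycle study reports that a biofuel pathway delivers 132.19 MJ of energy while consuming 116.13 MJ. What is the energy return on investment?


EROI = E_out / E_in
= 132.19 / 116.13
= 1.1383

1.1383


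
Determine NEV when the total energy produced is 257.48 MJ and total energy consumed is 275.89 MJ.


NEV = E_out - E_in
= 257.48 - 275.89
= -18.4100 MJ

-18.4100 MJ


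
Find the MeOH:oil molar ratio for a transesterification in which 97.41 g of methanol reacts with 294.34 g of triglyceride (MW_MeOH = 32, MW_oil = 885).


Molar ratio = n_MeOH / n_oil = (MeOH/32) / (oil/885) = (MeOH * 885) / (32 * oil)
= (97.41 * 885) / (32 * 294.34)
= 9.1527

9.1527


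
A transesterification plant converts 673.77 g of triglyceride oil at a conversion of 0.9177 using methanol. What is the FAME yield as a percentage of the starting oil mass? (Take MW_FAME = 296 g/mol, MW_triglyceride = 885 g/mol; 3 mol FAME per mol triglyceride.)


m_FAME = oil * conv * (3 * 296 / 885) = oil * conv * (888/885)
= 673.77 * 0.9177 * 888 / 885
= 620.4147 g
Y = m_FAME / oil * 100 = conv * (888/885) * 100
= 0.9177 * 888 / 885 * 100
= 92.08%

92.08%


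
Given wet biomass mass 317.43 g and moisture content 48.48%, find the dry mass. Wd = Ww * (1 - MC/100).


Wd = Ww * (1 - MC/100)
= 317.43 * (1 - 48.48/100)
= 163.5399 g

163.5399 g


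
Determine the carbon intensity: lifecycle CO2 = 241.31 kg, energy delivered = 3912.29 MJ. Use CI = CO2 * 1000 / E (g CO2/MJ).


CI = CO2 * 1000 / E
= 241.31 * 1000 / 3912.29
= 61.6800 g CO2/MJ

61.6800 g CO2/MJ


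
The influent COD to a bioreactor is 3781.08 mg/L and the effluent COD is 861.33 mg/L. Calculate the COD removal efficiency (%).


eta = (COD_in - COD_out) / COD_in * 100
= (3781.08 - 861.33) / 3781.08 * 100
= 77.2200%

77.2200%


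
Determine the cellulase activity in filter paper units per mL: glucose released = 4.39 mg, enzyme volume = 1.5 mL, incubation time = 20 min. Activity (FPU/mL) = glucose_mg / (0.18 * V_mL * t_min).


Activity = glucose_mg / (0.18 mg/umol * V_mL * t_min)
= 4.39 / (0.18 * 1.5 * 20)
= 0.8130 FPU/mL

0.8130 FPU/mL


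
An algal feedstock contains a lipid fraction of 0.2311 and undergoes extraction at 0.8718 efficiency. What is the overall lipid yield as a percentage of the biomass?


Y = lipid_content * extraction_eff * 100
= 0.2311 * 0.8718 * 100
= 20.1473%

20.1473%


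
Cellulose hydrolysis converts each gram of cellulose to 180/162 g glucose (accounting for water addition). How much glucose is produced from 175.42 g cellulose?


glucose = cellulose * 180/162
= 175.42 * 180/162
= 194.9111 g

194.9111 g


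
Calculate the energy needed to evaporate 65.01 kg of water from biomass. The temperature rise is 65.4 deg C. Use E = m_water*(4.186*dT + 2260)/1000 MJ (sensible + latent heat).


E = m_water * (4.186 * dT + 2260) / 1000
= 65.01 * (4.186 * 65.4 + 2260) / 1000
= 164.7200 MJ

164.7200 MJ


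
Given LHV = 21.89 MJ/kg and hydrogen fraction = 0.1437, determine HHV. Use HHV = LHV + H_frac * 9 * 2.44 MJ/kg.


HHV = LHV + H_frac * 9 * 2.44
= 21.89 + 0.1437 * 9 * 2.44
= 25.0457 MJ/kg

25.0457 MJ/kg


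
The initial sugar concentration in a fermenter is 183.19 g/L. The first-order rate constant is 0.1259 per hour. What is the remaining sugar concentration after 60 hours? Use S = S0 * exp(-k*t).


S = S0 * exp(-k * t)
S = 183.19 * exp(-0.1259 * 60)
S = 0.0960 g/L

0.0960 g/L


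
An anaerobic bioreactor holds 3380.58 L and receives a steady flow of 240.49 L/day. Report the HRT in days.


HRT = V / Q
= 3380.58 / 240.49
= 14.0571 days

14.0571 days


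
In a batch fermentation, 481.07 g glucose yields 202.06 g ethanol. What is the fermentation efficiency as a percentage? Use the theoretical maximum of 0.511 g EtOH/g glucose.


Fermentation efficiency = (actual / (0.511 * glucose)) * 100
= (202.06 / (0.511 * 481.07)) * 100
= 82.1961%

82.1961%


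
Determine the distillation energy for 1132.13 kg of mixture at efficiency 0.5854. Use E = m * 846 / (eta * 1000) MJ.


E = m * 846 / (eta * 1000)
= 1132.13 * 846 / (0.5854 * 1000)
= 1636.1154 MJ

1636.1154 MJ


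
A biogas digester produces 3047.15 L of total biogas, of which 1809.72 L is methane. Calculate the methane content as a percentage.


CH4% = V_CH4 / V_total * 100
= 1809.72 / 3047.15 * 100
= 59.3906%

59.3906%


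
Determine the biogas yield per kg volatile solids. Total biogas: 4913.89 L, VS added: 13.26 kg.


Y = V / VS
= 4913.89 / 13.26
= 370.5799 L/kg VS

370.5799 L/kg VS


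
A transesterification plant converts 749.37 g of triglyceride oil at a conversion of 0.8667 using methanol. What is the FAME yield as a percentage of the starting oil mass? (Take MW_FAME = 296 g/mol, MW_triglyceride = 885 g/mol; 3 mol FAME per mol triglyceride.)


m_FAME = oil * conv * (3 * 296 / 885) = oil * conv * (888/885)
= 749.37 * 0.8667 * 888 / 885
= 651.6806 g
Y = m_FAME / oil * 100 = conv * (888/885) * 100
= 0.8667 * 888 / 885 * 100
= 86.96%

86.96%


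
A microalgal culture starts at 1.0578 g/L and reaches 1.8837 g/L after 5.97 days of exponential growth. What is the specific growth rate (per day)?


mu = ln(X2/X1) / dt
= ln(1.8837/1.0578) / 5.97
= 0.0967 per day

0.0967 per day


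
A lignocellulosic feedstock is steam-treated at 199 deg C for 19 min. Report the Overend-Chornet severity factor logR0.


logR0 = log10(t * exp((T - 100) / 14.75))
= log10(19 * exp((199 - 100) / 14.75))
= 4.1937

4.1937


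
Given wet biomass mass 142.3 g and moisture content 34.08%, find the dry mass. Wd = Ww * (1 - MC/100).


Wd = Ww * (1 - MC/100)
= 142.3 * (1 - 34.08/100)
= 93.8042 g

93.8042 g


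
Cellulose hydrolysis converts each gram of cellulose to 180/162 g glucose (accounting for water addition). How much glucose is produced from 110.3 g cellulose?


glucose = cellulose * 180/162
= 110.3 * 180/162
= 122.5556 g

122.5556 g


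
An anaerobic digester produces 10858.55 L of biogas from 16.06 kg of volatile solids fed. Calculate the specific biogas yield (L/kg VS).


Y = V / VS
= 10858.55 / 16.06
= 676.1239 L/kg VS

676.1239 L/kg VS


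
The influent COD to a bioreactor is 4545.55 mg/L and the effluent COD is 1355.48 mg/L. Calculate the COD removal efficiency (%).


eta = (COD_in - COD_out) / COD_in * 100
= (4545.55 - 1355.48) / 4545.55 * 100
= 70.1801%

70.1801%


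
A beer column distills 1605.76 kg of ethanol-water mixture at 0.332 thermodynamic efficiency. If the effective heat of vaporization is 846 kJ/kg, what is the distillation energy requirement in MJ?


E = m * 846 / (eta * 1000)
= 1605.76 * 846 / (0.332 * 1000)
= 4091.7860 MJ

4091.7860 MJ


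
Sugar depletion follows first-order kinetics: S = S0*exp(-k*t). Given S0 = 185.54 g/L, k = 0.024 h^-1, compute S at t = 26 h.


S = S0 * exp(-k * t)
S = 185.54 * exp(-0.024 * 26)
S = 99.4118 g/L

99.4118 g/L


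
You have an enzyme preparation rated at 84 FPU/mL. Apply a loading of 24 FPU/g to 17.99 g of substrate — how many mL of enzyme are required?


V = dosage * m_sub / activity
V = 24 * 17.99 / 84
V = 5.1400 mL

5.1400 mL


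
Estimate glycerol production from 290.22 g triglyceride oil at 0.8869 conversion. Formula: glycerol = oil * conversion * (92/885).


glycerol = oil * conv * (92/885)
= 290.22 * 0.8869 * 92 / 885
= 26.7576 g

26.7576 g


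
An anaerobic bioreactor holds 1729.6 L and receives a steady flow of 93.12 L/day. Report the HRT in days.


HRT = V / Q
= 1729.6 / 93.12
= 18.5739 days

18.5739 days


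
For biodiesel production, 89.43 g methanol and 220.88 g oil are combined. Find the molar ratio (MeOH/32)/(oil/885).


Molar ratio = n_MeOH / n_oil = (MeOH/32) / (oil/885) = (MeOH * 885) / (32 * oil)
= (89.43 * 885) / (32 * 220.88)
= 11.1975

11.1975


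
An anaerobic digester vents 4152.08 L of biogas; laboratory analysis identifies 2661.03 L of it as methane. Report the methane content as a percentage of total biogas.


CH4% = V_CH4 / V_total * 100
= 2661.03 / 4152.08 * 100
= 64.0891%

64.0891%


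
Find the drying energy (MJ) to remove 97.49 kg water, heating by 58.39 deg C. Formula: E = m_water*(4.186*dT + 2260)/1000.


E = m_water * (4.186 * dT + 2260) / 1000
= 97.49 * (4.186 * 58.39 + 2260) / 1000
= 244.1560 MJ

244.1560 MJ


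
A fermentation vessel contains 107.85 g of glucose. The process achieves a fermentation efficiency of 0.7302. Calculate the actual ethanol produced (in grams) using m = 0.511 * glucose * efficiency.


Actual ethanol: m = 0.511 * 107.85 * 0.7302
m = 40.2423 g

40.2423 g


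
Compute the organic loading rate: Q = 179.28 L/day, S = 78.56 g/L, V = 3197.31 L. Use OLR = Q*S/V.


OLR = Q * S / V
= 179.28 * 78.56 / 3197.31
= 4.4050 g/L/day

4.4050 g/L/day


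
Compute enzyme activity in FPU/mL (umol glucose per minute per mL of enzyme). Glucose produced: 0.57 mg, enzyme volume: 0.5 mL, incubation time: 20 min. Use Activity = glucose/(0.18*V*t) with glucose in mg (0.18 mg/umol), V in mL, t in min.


Activity = glucose_mg / (0.18 mg/umol * V_mL * t_min)
= 0.57 / (0.18 * 0.5 * 20)
= 0.3167 FPU/mL

0.3167 FPU/mL


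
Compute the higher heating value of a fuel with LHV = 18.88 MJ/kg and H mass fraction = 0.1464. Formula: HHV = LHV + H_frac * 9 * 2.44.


HHV = LHV + H_frac * 9 * 2.44
= 18.88 + 0.1464 * 9 * 2.44
= 22.0949 MJ/kg

22.0949 MJ/kg


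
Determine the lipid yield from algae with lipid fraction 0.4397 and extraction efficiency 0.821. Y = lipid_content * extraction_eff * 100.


Y = lipid_content * extraction_eff * 100
= 0.4397 * 0.821 * 100
= 36.0994%

36.0994%


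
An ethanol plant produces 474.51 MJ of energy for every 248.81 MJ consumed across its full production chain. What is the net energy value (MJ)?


NEV = E_out - E_in
= 474.51 - 248.81
= 225.7000 MJ

225.7000 MJ


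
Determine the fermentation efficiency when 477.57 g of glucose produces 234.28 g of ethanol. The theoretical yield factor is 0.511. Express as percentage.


Fermentation efficiency = (actual / (0.511 * glucose)) * 100
= (234.28 / (0.511 * 477.57)) * 100
= 96.0013%

96.0013%


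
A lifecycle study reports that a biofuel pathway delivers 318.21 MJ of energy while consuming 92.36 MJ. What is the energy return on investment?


EROI = E_out / E_in
= 318.21 / 92.36
= 3.4453

3.4453


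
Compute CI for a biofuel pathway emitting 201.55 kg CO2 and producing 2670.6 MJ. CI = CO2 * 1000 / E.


CI = CO2 * 1000 / E
= 201.55 * 1000 / 2670.6
= 75.4699 g CO2/MJ

75.4699 g CO2/MJ


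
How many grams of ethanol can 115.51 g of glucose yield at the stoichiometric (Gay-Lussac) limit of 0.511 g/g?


Theoretical ethanol yield: m_EtOH = 0.511 * m_glucose
m_EtOH = 0.511 * 115.51 = 59.0256 g

59.0256 g


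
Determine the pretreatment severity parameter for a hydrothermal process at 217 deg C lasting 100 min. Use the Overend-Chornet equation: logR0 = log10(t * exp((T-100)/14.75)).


logR0 = log10(t * exp((T - 100) / 14.75))
= log10(100 * exp((217 - 100) / 14.75))
= 5.4449

5.4449


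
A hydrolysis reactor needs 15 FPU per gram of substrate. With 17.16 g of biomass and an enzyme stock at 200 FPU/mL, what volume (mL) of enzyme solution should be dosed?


V = dosage * m_sub / activity
V = 15 * 17.16 / 200
V = 1.2870 mL

1.2870 mL


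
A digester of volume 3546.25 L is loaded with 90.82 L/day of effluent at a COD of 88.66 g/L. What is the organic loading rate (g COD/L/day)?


OLR = Q * S / V
= 90.82 * 88.66 / 3546.25
= 2.2706 g/L/day

2.2706 g/L/day


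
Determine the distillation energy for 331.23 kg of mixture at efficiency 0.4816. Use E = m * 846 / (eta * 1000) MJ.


E = m * 846 / (eta * 1000)
= 331.23 * 846 / (0.4816 * 1000)
= 581.8534 MJ

581.8534 MJ


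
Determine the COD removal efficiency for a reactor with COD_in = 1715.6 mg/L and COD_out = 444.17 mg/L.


eta = (COD_in - COD_out) / COD_in * 100
= (1715.6 - 444.17) / 1715.6 * 100
= 74.1099%

74.1099%


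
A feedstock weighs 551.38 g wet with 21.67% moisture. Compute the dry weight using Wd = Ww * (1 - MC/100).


Wd = Ww * (1 - MC/100)
= 551.38 * (1 - 21.67/100)
= 431.8960 g

431.8960 g


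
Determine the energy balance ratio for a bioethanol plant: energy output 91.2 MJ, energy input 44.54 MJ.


EROI = E_out / E_in
= 91.2 / 44.54
= 2.0476

2.0476


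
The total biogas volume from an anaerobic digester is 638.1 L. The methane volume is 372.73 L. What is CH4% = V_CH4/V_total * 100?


CH4% = V_CH4 / V_total * 100
= 372.73 / 638.1 * 100
= 58.4125%

58.4125%


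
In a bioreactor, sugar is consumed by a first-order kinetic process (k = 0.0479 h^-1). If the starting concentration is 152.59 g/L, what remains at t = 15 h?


S = S0 * exp(-k * t)
S = 152.59 * exp(-0.0479 * 15)
S = 74.3850 g/L

74.3850 g/L


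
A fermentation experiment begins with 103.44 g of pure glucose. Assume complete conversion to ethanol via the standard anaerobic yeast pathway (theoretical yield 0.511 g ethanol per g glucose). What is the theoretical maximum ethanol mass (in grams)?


Theoretical ethanol yield: m_EtOH = 0.511 * m_glucose
m_EtOH = 0.511 * 103.44 = 52.8578 g

52.8578 g


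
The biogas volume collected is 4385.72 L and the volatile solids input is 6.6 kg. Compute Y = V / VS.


Y = V / VS
= 4385.72 / 6.6
= 664.5030 L/kg VS

664.5030 L/kg VS


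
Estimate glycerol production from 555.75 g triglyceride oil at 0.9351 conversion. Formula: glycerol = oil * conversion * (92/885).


glycerol = oil * conv * (92/885)
= 555.75 * 0.9351 * 92 / 885
= 54.0234 g

54.0234 g


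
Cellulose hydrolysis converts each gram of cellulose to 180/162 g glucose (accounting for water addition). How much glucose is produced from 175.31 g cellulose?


glucose = cellulose * 180/162
= 175.31 * 180/162
= 194.7889 g

194.7889 g


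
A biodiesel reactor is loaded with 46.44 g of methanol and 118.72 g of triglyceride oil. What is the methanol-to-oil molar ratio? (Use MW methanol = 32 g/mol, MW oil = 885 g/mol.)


Molar ratio = n_MeOH / n_oil = (MeOH/32) / (oil/885) = (MeOH * 885) / (32 * oil)
= (46.44 * 885) / (32 * 118.72)
= 10.8184

10.8184


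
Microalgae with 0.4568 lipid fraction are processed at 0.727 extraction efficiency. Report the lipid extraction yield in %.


Y = lipid_content * extraction_eff * 100
= 0.4568 * 0.727 * 100
= 33.2094%

33.2094%


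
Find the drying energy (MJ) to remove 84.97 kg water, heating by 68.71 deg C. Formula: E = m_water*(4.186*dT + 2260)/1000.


E = m_water * (4.186 * dT + 2260) / 1000
= 84.97 * (4.186 * 68.71 + 2260) / 1000
= 216.4713 MJ

216.4713 MJ


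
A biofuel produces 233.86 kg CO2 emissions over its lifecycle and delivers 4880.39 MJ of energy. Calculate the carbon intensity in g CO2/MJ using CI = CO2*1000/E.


CI = CO2 * 1000 / E
= 233.86 * 1000 / 4880.39
= 47.9183 g CO2/MJ

47.9183 g CO2/MJ


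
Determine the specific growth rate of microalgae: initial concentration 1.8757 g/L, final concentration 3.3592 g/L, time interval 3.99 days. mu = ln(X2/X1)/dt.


mu = ln(X2/X1) / dt
= ln(3.3592/1.8757) / 3.99
= 0.1460 per day

0.1460 per day


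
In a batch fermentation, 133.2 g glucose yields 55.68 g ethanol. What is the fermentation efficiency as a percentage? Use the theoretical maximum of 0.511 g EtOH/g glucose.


Fermentation efficiency = (actual / (0.511 * glucose)) * 100
= (55.68 / (0.511 * 133.2)) * 100
= 81.8039%

81.8039%


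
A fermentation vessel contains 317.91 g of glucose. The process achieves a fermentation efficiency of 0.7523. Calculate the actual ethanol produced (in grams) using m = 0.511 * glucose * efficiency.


Actual ethanol: m = 0.511 * 317.91 * 0.7523
m = 122.2126 g

122.2126 g


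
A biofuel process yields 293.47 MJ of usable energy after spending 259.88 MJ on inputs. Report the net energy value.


NEV = E_out - E_in
= 293.47 - 259.88
= 33.5900 MJ

33.5900 MJ


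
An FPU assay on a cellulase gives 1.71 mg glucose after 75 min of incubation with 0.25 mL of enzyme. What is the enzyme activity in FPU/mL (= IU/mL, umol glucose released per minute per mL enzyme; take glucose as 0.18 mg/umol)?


Activity = glucose_mg / (0.18 mg/umol * V_mL * t_min)
= 1.71 / (0.18 * 0.25 * 75)
= 0.5067 FPU/mL

0.5067 FPU/mL


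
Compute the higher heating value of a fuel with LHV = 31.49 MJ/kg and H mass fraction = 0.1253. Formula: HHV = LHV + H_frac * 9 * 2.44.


HHV = LHV + H_frac * 9 * 2.44
= 31.49 + 0.1253 * 9 * 2.44
= 34.2416 MJ/kg

34.2416 MJ/kg


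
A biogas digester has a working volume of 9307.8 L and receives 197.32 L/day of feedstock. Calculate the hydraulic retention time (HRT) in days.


HRT = V / Q
= 9307.8 / 197.32
= 47.1711 days

47.1711 days


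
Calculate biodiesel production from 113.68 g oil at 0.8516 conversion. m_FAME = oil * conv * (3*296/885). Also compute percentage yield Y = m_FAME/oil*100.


m_FAME = oil * conv * (3 * 296 / 885) = oil * conv * (888/885)
= 113.68 * 0.8516 * 888 / 885
= 97.1381 g
Y = m_FAME / oil * 100 = conv * (888/885) * 100
= 0.8516 * 888 / 885 * 100
= 85.45%

97.1381 g FAME; Y = 85.45%


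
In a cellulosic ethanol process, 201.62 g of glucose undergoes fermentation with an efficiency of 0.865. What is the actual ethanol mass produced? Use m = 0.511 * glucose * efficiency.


Actual ethanol: m = 0.511 * 201.62 * 0.865
m = 89.1191 g

89.1191 g


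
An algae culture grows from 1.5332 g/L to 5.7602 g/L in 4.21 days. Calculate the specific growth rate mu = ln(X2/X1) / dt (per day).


mu = ln(X2/X1) / dt
= ln(5.7602/1.5332) / 4.21
= 0.3144 per day

0.3144 per day


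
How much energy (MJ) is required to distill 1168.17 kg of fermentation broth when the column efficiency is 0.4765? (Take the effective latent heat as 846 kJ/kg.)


E = m * 846 / (eta * 1000)
= 1168.17 * 846 / (0.4765 * 1000)
= 2074.0227 MJ

2074.0227 MJ


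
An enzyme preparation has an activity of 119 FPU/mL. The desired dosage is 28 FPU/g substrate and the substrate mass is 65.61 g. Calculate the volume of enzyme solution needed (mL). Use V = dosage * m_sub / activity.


V = dosage * m_sub / activity
V = 28 * 65.61 / 119
V = 15.4376 mL

15.4376 mL


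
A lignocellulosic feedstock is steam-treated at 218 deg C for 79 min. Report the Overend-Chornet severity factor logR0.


logR0 = log10(t * exp((T - 100) / 14.75))
= log10(79 * exp((218 - 100) / 14.75))
= 5.3720

5.3720


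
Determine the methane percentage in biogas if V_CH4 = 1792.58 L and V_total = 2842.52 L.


CH4% = V_CH4 / V_total * 100
= 1792.58 / 2842.52 * 100
= 63.0631%

63.0631%


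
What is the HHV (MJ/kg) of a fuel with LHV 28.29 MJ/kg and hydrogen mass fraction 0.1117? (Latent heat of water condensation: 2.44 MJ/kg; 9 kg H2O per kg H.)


HHV = LHV + H_frac * 9 * 2.44
= 28.29 + 0.1117 * 9 * 2.44
= 30.7429 MJ/kg

30.7429 MJ/kg


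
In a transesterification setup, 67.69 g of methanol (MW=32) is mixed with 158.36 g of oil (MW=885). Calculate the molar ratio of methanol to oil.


Molar ratio = n_MeOH / n_oil = (MeOH/32) / (oil/885) = (MeOH * 885) / (32 * oil)
= (67.69 * 885) / (32 * 158.36)
= 11.8215

11.8215


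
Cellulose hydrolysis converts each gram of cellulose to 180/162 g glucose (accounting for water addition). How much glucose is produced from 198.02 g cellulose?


glucose = cellulose * 180/162
= 198.02 * 180/162
= 220.0222 g

220.0222 g


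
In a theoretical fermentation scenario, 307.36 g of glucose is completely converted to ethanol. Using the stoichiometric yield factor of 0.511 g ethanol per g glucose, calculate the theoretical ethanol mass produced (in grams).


Theoretical ethanol yield: m_EtOH = 0.511 * m_glucose
m_EtOH = 0.511 * 307.36 = 157.0610 g

157.0610 g


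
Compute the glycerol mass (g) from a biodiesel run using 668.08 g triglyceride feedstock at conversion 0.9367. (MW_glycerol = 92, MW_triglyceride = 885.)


glycerol = oil * conv * (92/885)
= 668.08 * 0.9367 * 92 / 885
= 65.0539 g

65.0539 g


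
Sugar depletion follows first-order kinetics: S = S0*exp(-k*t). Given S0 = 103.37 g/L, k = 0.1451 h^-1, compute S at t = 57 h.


S = S0 * exp(-k * t)
S = 103.37 * exp(-0.1451 * 57)
S = 0.0265 g/L

0.0265 g/L


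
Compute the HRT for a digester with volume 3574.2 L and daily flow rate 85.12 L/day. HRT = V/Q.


HRT = V / Q
= 3574.2 / 85.12
= 41.9901 days

41.9901 days


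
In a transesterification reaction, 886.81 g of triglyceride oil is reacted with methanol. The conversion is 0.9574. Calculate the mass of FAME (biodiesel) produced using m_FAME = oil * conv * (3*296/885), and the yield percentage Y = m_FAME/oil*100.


m_FAME = oil * conv * (3 * 296 / 885) = oil * conv * (888/885)
= 886.81 * 0.9574 * 888 / 885
= 851.9100 g
Y = m_FAME / oil * 100 = conv * (888/885) * 100
= 0.9574 * 888 / 885 * 100
= 96.06%

851.9100 g FAME; Y = 96.06%


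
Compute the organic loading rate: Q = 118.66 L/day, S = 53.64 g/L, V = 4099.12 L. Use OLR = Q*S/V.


OLR = Q * S / V
= 118.66 * 53.64 / 4099.12
= 1.5528 g/L/day

1.5528 g/L/day


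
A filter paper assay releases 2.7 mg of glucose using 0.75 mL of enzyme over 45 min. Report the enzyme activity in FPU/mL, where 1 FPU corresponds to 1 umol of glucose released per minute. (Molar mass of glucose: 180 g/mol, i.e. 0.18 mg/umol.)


Activity = glucose_mg / (0.18 mg/umol * V_mL * t_min)
= 2.7 / (0.18 * 0.75 * 45)
= 0.4444 FPU/mL

0.4444 FPU/mL


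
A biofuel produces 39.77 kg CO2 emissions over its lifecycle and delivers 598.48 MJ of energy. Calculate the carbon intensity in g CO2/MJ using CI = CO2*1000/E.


CI = CO2 * 1000 / E
= 39.77 * 1000 / 598.48
= 66.4517 g CO2/MJ

66.4517 g CO2/MJ


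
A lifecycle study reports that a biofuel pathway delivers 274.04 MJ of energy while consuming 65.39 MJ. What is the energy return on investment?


EROI = E_out / E_in
= 274.04 / 65.39
= 4.1909

4.1909


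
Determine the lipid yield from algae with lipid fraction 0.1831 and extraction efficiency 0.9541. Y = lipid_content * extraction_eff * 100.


Y = lipid_content * extraction_eff * 100
= 0.1831 * 0.9541 * 100
= 17.4696%

17.4696%


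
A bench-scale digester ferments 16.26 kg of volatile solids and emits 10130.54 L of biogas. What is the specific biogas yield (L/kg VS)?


Y = V / VS
= 10130.54 / 16.26
= 623.0344 L/kg VS

623.0344 L/kg VS


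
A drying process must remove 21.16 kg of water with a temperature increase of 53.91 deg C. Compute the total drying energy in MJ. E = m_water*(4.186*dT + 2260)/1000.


E = m_water * (4.186 * dT + 2260) / 1000
= 21.16 * (4.186 * 53.91 + 2260) / 1000
= 52.5967 MJ

52.5967 MJ


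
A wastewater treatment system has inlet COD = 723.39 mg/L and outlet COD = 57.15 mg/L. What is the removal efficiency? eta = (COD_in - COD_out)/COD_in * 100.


eta = (COD_in - COD_out) / COD_in * 100
= (723.39 - 57.15) / 723.39 * 100
= 92.0997%

92.0997%


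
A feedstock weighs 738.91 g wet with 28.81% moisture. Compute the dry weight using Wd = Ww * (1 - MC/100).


Wd = Ww * (1 - MC/100)
= 738.91 * (1 - 28.81/100)
= 526.0300 g

526.0300 g


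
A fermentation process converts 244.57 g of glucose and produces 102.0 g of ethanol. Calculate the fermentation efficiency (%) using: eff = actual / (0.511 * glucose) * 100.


Fermentation efficiency = (actual / (0.511 * glucose)) * 100
= (102.0 / (0.511 * 244.57)) * 100
= 81.6161%

81.6161%


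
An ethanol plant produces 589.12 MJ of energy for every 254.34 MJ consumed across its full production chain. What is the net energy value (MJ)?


NEV = E_out - E_in
= 589.12 - 254.34
= 334.7800 MJ

334.7800 MJ


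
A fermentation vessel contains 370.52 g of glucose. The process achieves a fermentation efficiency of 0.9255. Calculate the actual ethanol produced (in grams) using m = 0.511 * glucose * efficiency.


Actual ethanol: m = 0.511 * 370.52 * 0.9255
m = 175.2302 g

175.2302 g


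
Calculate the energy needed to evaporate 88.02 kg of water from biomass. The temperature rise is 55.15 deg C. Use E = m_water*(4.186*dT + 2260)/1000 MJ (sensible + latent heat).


E = m_water * (4.186 * dT + 2260) / 1000
= 88.02 * (4.186 * 55.15 + 2260) / 1000
= 219.2453 MJ

219.2453 MJ


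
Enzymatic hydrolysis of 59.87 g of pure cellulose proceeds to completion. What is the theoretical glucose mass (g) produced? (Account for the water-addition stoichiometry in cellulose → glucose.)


glucose = cellulose * 180/162
= 59.87 * 180/162
= 66.5222 g

66.5222 g


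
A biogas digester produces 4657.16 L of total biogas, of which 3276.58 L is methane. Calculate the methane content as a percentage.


CH4% = V_CH4 / V_total * 100
= 3276.58 / 4657.16 * 100
= 70.3558%

70.3558%


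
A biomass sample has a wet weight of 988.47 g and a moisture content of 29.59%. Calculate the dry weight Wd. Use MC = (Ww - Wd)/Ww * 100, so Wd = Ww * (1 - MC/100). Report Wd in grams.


Wd = Ww * (1 - MC/100)
= 988.47 * (1 - 29.59/100)
= 695.9817 g

695.9817 g


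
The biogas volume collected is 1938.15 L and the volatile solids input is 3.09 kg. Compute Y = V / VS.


Y = V / VS
= 1938.15 / 3.09
= 627.2330 L/kg VS

627.2330 L/kg VS


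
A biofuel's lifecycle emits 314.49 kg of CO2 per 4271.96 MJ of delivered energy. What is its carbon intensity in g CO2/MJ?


CI = CO2 * 1000 / E
= 314.49 * 1000 / 4271.96
= 73.6173 g CO2/MJ

73.6173 g CO2/MJ


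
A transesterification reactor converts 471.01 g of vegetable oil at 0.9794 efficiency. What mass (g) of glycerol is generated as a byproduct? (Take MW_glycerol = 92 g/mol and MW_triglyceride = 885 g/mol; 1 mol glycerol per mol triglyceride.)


glycerol = oil * conv * (92/885)
= 471.01 * 0.9794 * 92 / 885
= 47.9551 g

47.9551 g


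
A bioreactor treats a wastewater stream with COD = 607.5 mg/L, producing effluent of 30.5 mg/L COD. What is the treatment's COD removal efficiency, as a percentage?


eta = (COD_in - COD_out) / COD_in * 100
= (607.5 - 30.5) / 607.5 * 100
= 94.9794%

94.9794%


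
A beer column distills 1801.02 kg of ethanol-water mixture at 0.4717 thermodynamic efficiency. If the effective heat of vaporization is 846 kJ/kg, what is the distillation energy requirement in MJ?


E = m * 846 / (eta * 1000)
= 1801.02 * 846 / (0.4717 * 1000)
= 3230.1525 MJ

3230.1525 MJ


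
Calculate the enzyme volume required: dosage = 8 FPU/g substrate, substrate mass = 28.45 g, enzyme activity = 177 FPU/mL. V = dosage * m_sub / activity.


V = dosage * m_sub / activity
V = 8 * 28.45 / 177
V = 1.2859 mL

1.2859 mL
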